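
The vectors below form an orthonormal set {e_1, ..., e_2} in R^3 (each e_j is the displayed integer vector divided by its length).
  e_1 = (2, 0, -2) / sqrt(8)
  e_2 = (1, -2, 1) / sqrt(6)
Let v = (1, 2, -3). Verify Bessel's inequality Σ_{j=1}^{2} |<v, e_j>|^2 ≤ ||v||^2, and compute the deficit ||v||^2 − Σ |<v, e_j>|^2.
Σ |<v, e_j>|^2 = 14; ||v||^2 = 14; deficit = 0

Write each e_j = u_j / sqrt(<u_j, u_j>) where u_j is the displayed integer vector. Then <v, e_j> = <v, u_j> / sqrt(<u_j, u_j>), so |<v, e_j>|^2 = <v, u_j>^2 / <u_j, u_j>.
Coefficients: <v, e_1> = 8/sqrt(8), <v, e_2> = -6/sqrt(6).
Square and sum: Σ |<v, e_j>|^2 = 14.
Compute ||v||^2 = v·v = 14.
Deficit = 14 − 14 = 0 ≥ 0, confirming Bessel's inequality. (The deficit equals ||v − Σ <v,e_j> e_j||^2, the squared distance from v to span{e_j}.)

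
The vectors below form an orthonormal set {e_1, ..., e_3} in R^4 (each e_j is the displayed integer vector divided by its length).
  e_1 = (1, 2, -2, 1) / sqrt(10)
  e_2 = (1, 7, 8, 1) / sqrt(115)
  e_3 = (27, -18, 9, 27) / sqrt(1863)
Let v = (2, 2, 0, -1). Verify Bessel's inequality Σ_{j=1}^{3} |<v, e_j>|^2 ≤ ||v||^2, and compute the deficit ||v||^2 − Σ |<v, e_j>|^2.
Σ |<v, e_j>|^2 = 9/2; ||v||^2 = 9; deficit = 9/2

Write each e_j = u_j / sqrt(<u_j, u_j>) where u_j is the displayed integer vector. Then <v, e_j> = <v, u_j> / sqrt(<u_j, u_j>), so |<v, e_j>|^2 = <v, u_j>^2 / <u_j, u_j>.
Coefficients: <v, e_1> = 5/sqrt(10), <v, e_2> = 15/sqrt(115), <v, e_3> = -9/sqrt(1863).
Square and sum: Σ |<v, e_j>|^2 = 9/2.
Compute ||v||^2 = v·v = 9.
Deficit = 9 − 9/2 = 9/2 ≥ 0, confirming Bessel's inequality. (The deficit equals ||v − Σ <v,e_j> e_j||^2, the squared distance from v to span{e_j}.)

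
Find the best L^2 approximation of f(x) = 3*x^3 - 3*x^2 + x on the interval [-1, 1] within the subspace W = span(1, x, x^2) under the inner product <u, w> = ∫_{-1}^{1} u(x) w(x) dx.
g(x) = -3*x^2 + 14*x/5

The best approximation g ∈ W is the orthogonal projection of f onto W. Writing g = a_0 + a_1 x + a_2 x^2, the coefficients solve the normal equations G · a = b where
  G_{ij} = <φ_i, φ_j> and b_i = <f, φ_i>, with φ_0 = 1, φ_1 = x, φ_2 = x^2.
G =
  [2, 0, 2/3]
  [0, 2/3, 0]
  [2/3, 0, 2/5],
b = (-2, 28/15, -6/5).
Solving gives a_0 = 0, a_1 = 14/5, a_2 = -3, so
  g(x) = -3*x^2 + 14*x/5.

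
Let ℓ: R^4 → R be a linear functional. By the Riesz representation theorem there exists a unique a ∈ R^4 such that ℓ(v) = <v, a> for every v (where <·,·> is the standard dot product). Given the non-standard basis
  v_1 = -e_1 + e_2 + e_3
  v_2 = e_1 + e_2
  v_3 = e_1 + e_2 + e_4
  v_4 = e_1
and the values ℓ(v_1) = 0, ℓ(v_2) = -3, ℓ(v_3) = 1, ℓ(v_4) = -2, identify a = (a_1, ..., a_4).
a = (-2, -1, -1, 4)

Write a = (a_1, ..., a_4) in the standard basis. For each basis vector v_i, ℓ(v_i) = <v_i, a> is a linear equation in the a_j's. Collect the n equations into a matrix system V a = ℓ, where row i of V is v_i (expressed in the standard basis). Since V is invertible (lower-triangular with 1s on the diagonal, up to permutation), solve by back-substitution:
  V =
[[-1, 1, 1, 0],
 [1, 1, 0, 0],
 [1, 1, 0, 1],
 [1, 0, 0, 0]]
  V a = (0, -3, 1, -2)
Solving gives a = (-2, -1, -1, 4).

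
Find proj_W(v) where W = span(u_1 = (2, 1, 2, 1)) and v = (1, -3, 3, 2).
proj_W(v) = (7/5, 7/10, 7/5, 7/10)

Set up U = [u_1 | ... | u_1] ∈ R^(4×1). The projector onto W = col(U) is P = U (U^T U)^(-1) U^T.
Compute U^T U =
  [10],
and U^T v = (7).
Solve U^T U · c = U^T v for the coefficients: c = (7/10). The projection is proj_W(v) = U c.
Check: (v - proj_W(v)) · u_1 = 0  (should be 0).
Result: proj_W(v) = (7/5, 7/10, 7/5, 7/10).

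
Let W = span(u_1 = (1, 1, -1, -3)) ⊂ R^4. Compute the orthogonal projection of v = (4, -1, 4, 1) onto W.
proj_W(v) = (-1/3, -1/3, 1/3, 1)

Set up U = [u_1 | ... | u_1] ∈ R^(4×1). The projector onto W = col(U) is P = U (U^T U)^(-1) U^T.
Compute U^T U =
  [12],
and U^T v = (-4).
Solve U^T U · c = U^T v for the coefficients: c = (-1/3). The projection is proj_W(v) = U c.
Check: (v - proj_W(v)) · u_1 = 0  (should be 0).
Result: proj_W(v) = (-1/3, -1/3, 1/3, 1).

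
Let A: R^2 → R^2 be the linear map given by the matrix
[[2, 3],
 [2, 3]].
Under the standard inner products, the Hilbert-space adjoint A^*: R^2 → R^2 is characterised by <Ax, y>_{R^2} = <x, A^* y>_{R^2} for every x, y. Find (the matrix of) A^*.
A^* = A^T =
[[2, 2],
 [3, 3]]

For real matrices with standard dot products, the defining identity <Ax, y> = <x, A^* y> gives (Ax)^T y = x^T (A^*) y, i.e. x^T A^T y = x^T (A^*) y. Since this holds for all x, y, we must have A^* = A^T. Therefore
A^* =
[[2, 2],
 [3, 3]].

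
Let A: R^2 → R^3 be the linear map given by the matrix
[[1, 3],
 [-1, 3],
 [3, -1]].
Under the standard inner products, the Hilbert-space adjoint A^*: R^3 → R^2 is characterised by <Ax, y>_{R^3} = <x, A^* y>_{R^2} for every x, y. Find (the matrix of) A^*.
A^* = A^T =
[[1, -1, 3],
 [3, 3, -1]]

For real matrices with standard dot products, the defining identity <Ax, y> = <x, A^* y> gives (Ax)^T y = x^T (A^*) y, i.e. x^T A^T y = x^T (A^*) y. Since this holds for all x, y, we must have A^* = A^T. Therefore
A^* =
[[1, -1, 3],
 [3, 3, -1]].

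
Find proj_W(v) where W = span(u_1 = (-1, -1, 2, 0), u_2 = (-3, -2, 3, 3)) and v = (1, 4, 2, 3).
proj_W(v) = (-6/13, 1/13, -9/13, 21/13)

Set up U = [u_1 | ... | u_2] ∈ R^(4×2). The projector onto W = col(U) is P = U (U^T U)^(-1) U^T.
Compute U^T U =
  [6, 11]
  [11, 31],
and U^T v = (-1, 4).
Solve U^T U · c = U^T v for the coefficients: c = (-15/13, 7/13). The projection is proj_W(v) = U c.
Check: (v - proj_W(v)) · u_1 = 0  (should be 0).
Check: (v - proj_W(v)) · u_2 = 0  (should be 0).
Result: proj_W(v) = (-6/13, 1/13, -9/13, 21/13).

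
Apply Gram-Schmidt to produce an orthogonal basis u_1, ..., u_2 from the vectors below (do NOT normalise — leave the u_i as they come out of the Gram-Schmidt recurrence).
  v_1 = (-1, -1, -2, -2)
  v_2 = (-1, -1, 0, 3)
Orthogonal basis:
  u_1 = (-1, -1, -2, -2)
  u_2 = (-7/5, -7/5, -4/5, 11/5)

Apply the Gram-Schmidt recurrence
  u_1 = v_1
  u_i = v_i − Σ_{j<i} ((v_i · u_j) / (u_j · u_j)) · u_j.

Step by step this gives:
  u_1 = (-1, -1, -2, -2)
  u_2 = (-7/5, -7/5, -4/5, 11/5)

Orthogonality check:
  u_2 · u_1 = 0 (should be 0)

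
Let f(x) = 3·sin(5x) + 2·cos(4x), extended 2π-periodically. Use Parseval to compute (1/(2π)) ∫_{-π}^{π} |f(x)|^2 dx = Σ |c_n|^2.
Σ |c_n|^2 = 13/2

Expand |f|^2 and use orthogonality of {sin(nx), cos(mx)} on [-π, π]:
  ∫_{-π}^{π} sin(nx)^2 dx = π, ∫ cos(mx)^2 dx = π, and cross terms integrate to 0.
So ∫_{-π}^{π} f(x)^2 dx = 3^2 · π + 2^2 · π = (9 + 4)π.
Divide by 2π: (9 + 4)/2 = 13/2.
By Parseval, this equals Σ |c_n|^2.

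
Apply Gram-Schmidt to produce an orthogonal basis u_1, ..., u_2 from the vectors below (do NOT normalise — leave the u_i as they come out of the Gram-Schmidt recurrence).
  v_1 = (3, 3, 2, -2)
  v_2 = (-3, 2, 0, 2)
Orthogonal basis:
  u_1 = (3, 3, 2, -2)
  u_2 = (-57/26, 73/26, 7/13, 19/13)

Apply the Gram-Schmidt recurrence
  u_1 = v_1
  u_i = v_i − Σ_{j<i} ((v_i · u_j) / (u_j · u_j)) · u_j.

Step by step this gives:
  u_1 = (3, 3, 2, -2)
  u_2 = (-57/26, 73/26, 7/13, 19/13)

Orthogonality check:
  u_2 · u_1 = 0 (should be 0)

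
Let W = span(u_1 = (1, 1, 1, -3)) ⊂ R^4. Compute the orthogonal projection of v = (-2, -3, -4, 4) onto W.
proj_W(v) = (-7/4, -7/4, -7/4, 21/4)

Set up U = [u_1 | ... | u_1] ∈ R^(4×1). The projector onto W = col(U) is P = U (U^T U)^(-1) U^T.
Compute U^T U =
  [12],
and U^T v = (-21).
Solve U^T U · c = U^T v for the coefficients: c = (-7/4). The projection is proj_W(v) = U c.
Check: (v - proj_W(v)) · u_1 = 0  (should be 0).
Result: proj_W(v) = (-7/4, -7/4, -7/4, 21/4).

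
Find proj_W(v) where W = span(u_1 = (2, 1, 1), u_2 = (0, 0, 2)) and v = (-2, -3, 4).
proj_W(v) = (-14/5, -7/5, 4)

Set up U = [u_1 | ... | u_2] ∈ R^(3×2). The projector onto W = col(U) is P = U (U^T U)^(-1) U^T.
Compute U^T U =
  [6, 2]
  [2, 4],
and U^T v = (-3, 8).
Solve U^T U · c = U^T v for the coefficients: c = (-7/5, 27/10). The projection is proj_W(v) = U c.
Check: (v - proj_W(v)) · u_1 = 0  (should be 0).
Check: (v - proj_W(v)) · u_2 = 0  (should be 0).
Result: proj_W(v) = (-14/5, -7/5, 4).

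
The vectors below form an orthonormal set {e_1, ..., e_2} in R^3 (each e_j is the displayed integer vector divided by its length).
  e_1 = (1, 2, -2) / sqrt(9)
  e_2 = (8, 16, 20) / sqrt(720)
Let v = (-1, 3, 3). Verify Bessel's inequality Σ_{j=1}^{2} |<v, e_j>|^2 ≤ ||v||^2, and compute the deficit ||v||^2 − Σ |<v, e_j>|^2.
Σ |<v, e_j>|^2 = 14; ||v||^2 = 19; deficit = 5

Write each e_j = u_j / sqrt(<u_j, u_j>) where u_j is the displayed integer vector. Then <v, e_j> = <v, u_j> / sqrt(<u_j, u_j>), so |<v, e_j>|^2 = <v, u_j>^2 / <u_j, u_j>.
Coefficients: <v, e_1> = -1/sqrt(9), <v, e_2> = 100/sqrt(720).
Square and sum: Σ |<v, e_j>|^2 = 14.
Compute ||v||^2 = v·v = 19.
Deficit = 19 − 14 = 5 ≥ 0, confirming Bessel's inequality. (The deficit equals ||v − Σ <v,e_j> e_j||^2, the squared distance from v to span{e_j}.)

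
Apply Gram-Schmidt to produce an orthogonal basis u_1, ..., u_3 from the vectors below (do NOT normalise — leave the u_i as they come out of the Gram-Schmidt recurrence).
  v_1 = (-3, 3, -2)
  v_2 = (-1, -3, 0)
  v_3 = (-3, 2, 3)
Orthogonal basis:
  u_1 = (-3, 3, -2)
  u_2 = (-20/11, -24/11, -6/11)
  u_3 = (-87/46, 29/46, 87/23)

Apply the Gram-Schmidt recurrence
  u_1 = v_1
  u_i = v_i − Σ_{j<i} ((v_i · u_j) / (u_j · u_j)) · u_j.

Step by step this gives:
  u_1 = (-3, 3, -2)
  u_2 = (-20/11, -24/11, -6/11)
  u_3 = (-87/46, 29/46, 87/23)

Orthogonality check:
  u_2 · u_1 = 0 (should be 0)
  u_3 · u_1 = 0 (should be 0)
  u_3 · u_2 = 0 (should be 0)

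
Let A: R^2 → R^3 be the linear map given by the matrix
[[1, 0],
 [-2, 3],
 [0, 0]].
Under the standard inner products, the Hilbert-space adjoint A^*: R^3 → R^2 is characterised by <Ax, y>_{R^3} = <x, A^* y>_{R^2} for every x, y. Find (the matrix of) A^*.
A^* = A^T =
[[1, -2, 0],
 [0, 3, 0]]

For real matrices with standard dot products, the defining identity <Ax, y> = <x, A^* y> gives (Ax)^T y = x^T (A^*) y, i.e. x^T A^T y = x^T (A^*) y. Since this holds for all x, y, we must have A^* = A^T. Therefore
A^* =
[[1, -2, 0],
 [0, 3, 0]].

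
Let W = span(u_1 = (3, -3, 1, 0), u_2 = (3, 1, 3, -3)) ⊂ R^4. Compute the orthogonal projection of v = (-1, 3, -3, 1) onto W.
proj_W(v) = (-1215/451, 843/451, -591/451, 279/451)

Set up U = [u_1 | ... | u_2] ∈ R^(4×2). The projector onto W = col(U) is P = U (U^T U)^(-1) U^T.
Compute U^T U =
  [19, 9]
  [9, 28],
and U^T v = (-15, -12).
Solve U^T U · c = U^T v for the coefficients: c = (-312/451, -93/451). The projection is proj_W(v) = U c.
Check: (v - proj_W(v)) · u_1 = 0  (should be 0).
Check: (v - proj_W(v)) · u_2 = 0  (should be 0).
Result: proj_W(v) = (-1215/451, 843/451, -591/451, 279/451).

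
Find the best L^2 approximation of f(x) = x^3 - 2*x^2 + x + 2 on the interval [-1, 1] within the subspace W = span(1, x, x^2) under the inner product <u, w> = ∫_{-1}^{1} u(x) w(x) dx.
g(x) = -2*x^2 + 8*x/5 + 2

The best approximation g ∈ W is the orthogonal projection of f onto W. Writing g = a_0 + a_1 x + a_2 x^2, the coefficients solve the normal equations G · a = b where
  G_{ij} = <φ_i, φ_j> and b_i = <f, φ_i>, with φ_0 = 1, φ_1 = x, φ_2 = x^2.
G =
  [2, 0, 2/3]
  [0, 2/3, 0]
  [2/3, 0, 2/5],
b = (8/3, 16/15, 8/15).
Solving gives a_0 = 2, a_1 = 8/5, a_2 = -2, so
  g(x) = -2*x^2 + 8*x/5 + 2.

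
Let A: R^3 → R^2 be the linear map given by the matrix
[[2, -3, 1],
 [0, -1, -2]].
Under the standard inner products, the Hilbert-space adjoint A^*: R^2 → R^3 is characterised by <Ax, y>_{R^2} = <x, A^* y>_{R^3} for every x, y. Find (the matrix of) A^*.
A^* = A^T =
[[2, 0],
 [-3, -1],
 [1, -2]]

For real matrices with standard dot products, the defining identity <Ax, y> = <x, A^* y> gives (Ax)^T y = x^T (A^*) y, i.e. x^T A^T y = x^T (A^*) y. Since this holds for all x, y, we must have A^* = A^T. Therefore
A^* =
[[2, 0],
 [-3, -1],
 [1, -2]].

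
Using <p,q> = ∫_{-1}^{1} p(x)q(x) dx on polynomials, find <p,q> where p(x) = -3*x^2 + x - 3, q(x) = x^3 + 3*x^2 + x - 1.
<p,q> = -8/15

Expand the product: p(x)·q(x) = -3*x^5 - 8*x^4 - 3*x^3 - 5*x^2 - 4*x + 3.
∫_{-1}^{1} of each monomial x^k gives [2/(k+1) if k even, 0 if k odd]. Integrating term-by-term (or equivalently evaluating the antiderivative F(x) = -x^6/2 - 8*x^5/5 - 3*x^4/4 - 5*x^3/3 - 2*x^2 + 3*x at the endpoints):
  F(1) − F(−1) = -211/60 − (-179/60) = -8/15.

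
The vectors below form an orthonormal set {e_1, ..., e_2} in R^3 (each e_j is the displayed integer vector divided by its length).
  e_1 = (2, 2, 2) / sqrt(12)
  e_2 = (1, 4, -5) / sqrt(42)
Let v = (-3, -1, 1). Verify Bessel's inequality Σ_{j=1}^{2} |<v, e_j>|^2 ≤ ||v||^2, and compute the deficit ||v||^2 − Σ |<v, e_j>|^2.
Σ |<v, e_j>|^2 = 45/7; ||v||^2 = 11; deficit = 32/7

Write each e_j = u_j / sqrt(<u_j, u_j>) where u_j is the displayed integer vector. Then <v, e_j> = <v, u_j> / sqrt(<u_j, u_j>), so |<v, e_j>|^2 = <v, u_j>^2 / <u_j, u_j>.
Coefficients: <v, e_1> = -6/sqrt(12), <v, e_2> = -12/sqrt(42).
Square and sum: Σ |<v, e_j>|^2 = 45/7.
Compute ||v||^2 = v·v = 11.
Deficit = 11 − 45/7 = 32/7 ≥ 0, confirming Bessel's inequality. (The deficit equals ||v − Σ <v,e_j> e_j||^2, the squared distance from v to span{e_j}.)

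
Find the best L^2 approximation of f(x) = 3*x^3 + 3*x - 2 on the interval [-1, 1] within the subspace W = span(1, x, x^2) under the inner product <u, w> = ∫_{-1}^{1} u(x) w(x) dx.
g(x) = 24*x/5 - 2

The best approximation g ∈ W is the orthogonal projection of f onto W. Writing g = a_0 + a_1 x + a_2 x^2, the coefficients solve the normal equations G · a = b where
  G_{ij} = <φ_i, φ_j> and b_i = <f, φ_i>, with φ_0 = 1, φ_1 = x, φ_2 = x^2.
G =
  [2, 0, 2/3]
  [0, 2/3, 0]
  [2/3, 0, 2/5],
b = (-4, 16/5, -4/3).
Solving gives a_0 = -2, a_1 = 24/5, a_2 = 0, so
  g(x) = 24*x/5 - 2.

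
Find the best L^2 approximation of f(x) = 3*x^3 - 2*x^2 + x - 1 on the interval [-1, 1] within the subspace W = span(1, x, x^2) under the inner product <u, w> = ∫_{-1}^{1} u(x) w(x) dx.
g(x) = -2*x^2 + 14*x/5 - 1

The best approximation g ∈ W is the orthogonal projection of f onto W. Writing g = a_0 + a_1 x + a_2 x^2, the coefficients solve the normal equations G · a = b where
  G_{ij} = <φ_i, φ_j> and b_i = <f, φ_i>, with φ_0 = 1, φ_1 = x, φ_2 = x^2.
G =
  [2, 0, 2/3]
  [0, 2/3, 0]
  [2/3, 0, 2/5],
b = (-10/3, 28/15, -22/15).
Solving gives a_0 = -1, a_1 = 14/5, a_2 = -2, so
  g(x) = -2*x^2 + 14*x/5 - 1.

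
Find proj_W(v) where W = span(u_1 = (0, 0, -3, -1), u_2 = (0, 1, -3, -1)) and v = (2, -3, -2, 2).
proj_W(v) = (0, -3, -6/5, -2/5)

Set up U = [u_1 | ... | u_2] ∈ R^(4×2). The projector onto W = col(U) is P = U (U^T U)^(-1) U^T.
Compute U^T U =
  [10, 10]
  [10, 11],
and U^T v = (4, 1).
Solve U^T U · c = U^T v for the coefficients: c = (17/5, -3). The projection is proj_W(v) = U c.
Check: (v - proj_W(v)) · u_1 = 0  (should be 0).
Check: (v - proj_W(v)) · u_2 = 0  (should be 0).
Result: proj_W(v) = (0, -3, -6/5, -2/5).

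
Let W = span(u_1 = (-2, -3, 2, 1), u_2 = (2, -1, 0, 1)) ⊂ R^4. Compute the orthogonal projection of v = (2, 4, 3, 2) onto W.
proj_W(v) = (14/9, 1, -8/9, -1/9)

Set up U = [u_1 | ... | u_2] ∈ R^(4×2). The projector onto W = col(U) is P = U (U^T U)^(-1) U^T.
Compute U^T U =
  [18, 0]
  [0, 6],
and U^T v = (-8, 2).
Solve U^T U · c = U^T v for the coefficients: c = (-4/9, 1/3). The projection is proj_W(v) = U c.
Check: (v - proj_W(v)) · u_1 = 0  (should be 0).
Check: (v - proj_W(v)) · u_2 = 0  (should be 0).
Result: proj_W(v) = (14/9, 1, -8/9, -1/9).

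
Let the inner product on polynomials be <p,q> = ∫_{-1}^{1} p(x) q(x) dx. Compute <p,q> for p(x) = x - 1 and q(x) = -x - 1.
<p,q> = 4/3

Expand the product: p(x)·q(x) = 1 - x^2.
∫_{-1}^{1} of each monomial x^k gives [2/(k+1) if k even, 0 if k odd]. Integrating term-by-term (or equivalently evaluating the antiderivative F(x) = -x^3/3 + x at the endpoints):
  F(1) − F(−1) = 2/3 − (-2/3) = 4/3.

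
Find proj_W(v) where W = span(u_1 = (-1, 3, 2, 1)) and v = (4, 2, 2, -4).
proj_W(v) = (-2/15, 2/5, 4/15, 2/15)

Set up U = [u_1 | ... | u_1] ∈ R^(4×1). The projector onto W = col(U) is P = U (U^T U)^(-1) U^T.
Compute U^T U =
  [15],
and U^T v = (2).
Solve U^T U · c = U^T v for the coefficients: c = (2/15). The projection is proj_W(v) = U c.
Check: (v - proj_W(v)) · u_1 = 0  (should be 0).
Result: proj_W(v) = (-2/15, 2/5, 4/15, 2/15).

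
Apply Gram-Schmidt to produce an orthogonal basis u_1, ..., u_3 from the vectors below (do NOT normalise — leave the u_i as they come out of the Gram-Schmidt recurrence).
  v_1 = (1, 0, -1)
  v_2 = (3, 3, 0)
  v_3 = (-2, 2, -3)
Orthogonal basis:
  u_1 = (1, 0, -1)
  u_2 = (3/2, 3, 3/2)
  u_3 = (-7/3, 7/3, -7/3)

Apply the Gram-Schmidt recurrence
  u_1 = v_1
  u_i = v_i − Σ_{j<i} ((v_i · u_j) / (u_j · u_j)) · u_j.

Step by step this gives:
  u_1 = (1, 0, -1)
  u_2 = (3/2, 3, 3/2)
  u_3 = (-7/3, 7/3, -7/3)

Orthogonality check:
  u_2 · u_1 = 0 (should be 0)
  u_3 · u_1 = 0 (should be 0)
  u_3 · u_2 = 0 (should be 0)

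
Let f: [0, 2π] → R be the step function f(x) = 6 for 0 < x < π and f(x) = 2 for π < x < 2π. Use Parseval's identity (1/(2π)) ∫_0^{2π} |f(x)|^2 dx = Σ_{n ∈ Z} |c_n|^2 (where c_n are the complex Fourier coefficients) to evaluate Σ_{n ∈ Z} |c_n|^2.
Σ |c_n|^2 = 20

Parseval equates the L^2 energy of f (normalised by 1/(2π)) with the ℓ^2 sum of its Fourier coefficients: (1/(2π)) ∫_0^{2π} |f|^2 = Σ |c_n|^2.
Compute the left side: (1/(2π)) [∫_0^π 6^2 dx + ∫_π^{2π} 2^2 dx] = (1/(2π)) · (36π + 4π) = (36 + 4)/2 = 20.
So Σ_{n ∈ Z} |c_n|^2 = 20.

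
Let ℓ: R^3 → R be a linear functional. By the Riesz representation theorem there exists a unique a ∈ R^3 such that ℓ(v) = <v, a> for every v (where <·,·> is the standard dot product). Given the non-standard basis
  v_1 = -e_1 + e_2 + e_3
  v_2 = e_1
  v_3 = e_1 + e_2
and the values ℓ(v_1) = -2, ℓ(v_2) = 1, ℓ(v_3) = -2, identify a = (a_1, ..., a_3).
a = (1, -3, 2)

Write a = (a_1, ..., a_3) in the standard basis. For each basis vector v_i, ℓ(v_i) = <v_i, a> is a linear equation in the a_j's. Collect the n equations into a matrix system V a = ℓ, where row i of V is v_i (expressed in the standard basis). Since V is invertible (lower-triangular with 1s on the diagonal, up to permutation), solve by back-substitution:
  V =
[[-1, 1, 1],
 [1, 0, 0],
 [1, 1, 0]]
  V a = (-2, 1, -2)
Solving gives a = (1, -3, 2).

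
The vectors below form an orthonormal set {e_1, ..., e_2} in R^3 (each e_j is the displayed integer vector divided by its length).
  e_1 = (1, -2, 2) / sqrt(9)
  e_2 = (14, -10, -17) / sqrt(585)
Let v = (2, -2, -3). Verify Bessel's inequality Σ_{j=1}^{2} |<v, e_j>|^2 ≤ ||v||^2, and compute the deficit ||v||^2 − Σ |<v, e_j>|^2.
Σ |<v, e_j>|^2 = 1089/65; ||v||^2 = 17; deficit = 16/65

Write each e_j = u_j / sqrt(<u_j, u_j>) where u_j is the displayed integer vector. Then <v, e_j> = <v, u_j> / sqrt(<u_j, u_j>), so |<v, e_j>|^2 = <v, u_j>^2 / <u_j, u_j>.
Coefficients: <v, e_1> = 0/sqrt(9), <v, e_2> = 99/sqrt(585).
Square and sum: Σ |<v, e_j>|^2 = 1089/65.
Compute ||v||^2 = v·v = 17.
Deficit = 17 − 1089/65 = 16/65 ≥ 0, confirming Bessel's inequality. (The deficit equals ||v − Σ <v,e_j> e_j||^2, the squared distance from v to span{e_j}.)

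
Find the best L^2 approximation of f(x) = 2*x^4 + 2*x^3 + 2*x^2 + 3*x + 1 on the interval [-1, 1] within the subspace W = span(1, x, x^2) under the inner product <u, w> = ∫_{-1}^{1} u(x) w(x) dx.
g(x) = 26*x^2/7 + 21*x/5 + 29/35

The best approximation g ∈ W is the orthogonal projection of f onto W. Writing g = a_0 + a_1 x + a_2 x^2, the coefficients solve the normal equations G · a = b where
  G_{ij} = <φ_i, φ_j> and b_i = <f, φ_i>, with φ_0 = 1, φ_1 = x, φ_2 = x^2.
G =
  [2, 0, 2/3]
  [0, 2/3, 0]
  [2/3, 0, 2/5],
b = (62/15, 14/5, 214/105).
Solving gives a_0 = 29/35, a_1 = 21/5, a_2 = 26/7, so
  g(x) = 26*x^2/7 + 21*x/5 + 29/35.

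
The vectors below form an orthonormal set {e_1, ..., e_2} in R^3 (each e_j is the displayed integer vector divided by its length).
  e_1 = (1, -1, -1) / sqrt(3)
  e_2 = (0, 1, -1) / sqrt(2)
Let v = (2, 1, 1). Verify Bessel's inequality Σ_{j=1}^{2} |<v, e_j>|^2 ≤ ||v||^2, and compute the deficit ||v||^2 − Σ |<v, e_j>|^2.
Σ |<v, e_j>|^2 = 0; ||v||^2 = 6; deficit = 6

Write each e_j = u_j / sqrt(<u_j, u_j>) where u_j is the displayed integer vector. Then <v, e_j> = <v, u_j> / sqrt(<u_j, u_j>), so |<v, e_j>|^2 = <v, u_j>^2 / <u_j, u_j>.
Coefficients: <v, e_1> = 0/sqrt(3), <v, e_2> = 0/sqrt(2).
Square and sum: Σ |<v, e_j>|^2 = 0.
Compute ||v||^2 = v·v = 6.
Deficit = 6 − 0 = 6 ≥ 0, confirming Bessel's inequality. (The deficit equals ||v − Σ <v,e_j> e_j||^2, the squared distance from v to span{e_j}.)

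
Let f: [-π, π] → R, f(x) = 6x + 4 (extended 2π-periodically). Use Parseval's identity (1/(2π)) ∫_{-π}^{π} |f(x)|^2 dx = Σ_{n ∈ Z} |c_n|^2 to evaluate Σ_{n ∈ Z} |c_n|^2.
Σ |c_n|^2 = 12π^2 + 16

Expand and integrate term by term over [-π, π]:
  ∫ (6x)^2 dx = 36·(2π^3/3); ∫ 2·6·(4)·x dx = 0 (odd integrand); ∫ 4^2 dx = 16·2π.
So (1/(2π)) ∫_{-π}^{π} (6x + 4)^2 dx = 36π^2/3 + 16 = 12π^2 + 16.
Parseval ⇒ Σ |c_n|^2 = 12π^2 + 16.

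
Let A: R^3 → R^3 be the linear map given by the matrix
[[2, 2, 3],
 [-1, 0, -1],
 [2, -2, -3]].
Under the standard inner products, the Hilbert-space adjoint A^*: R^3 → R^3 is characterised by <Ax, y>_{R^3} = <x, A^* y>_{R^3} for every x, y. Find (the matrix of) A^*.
A^* = A^T =
[[2, -1, 2],
 [2, 0, -2],
 [3, -1, -3]]

For real matrices with standard dot products, the defining identity <Ax, y> = <x, A^* y> gives (Ax)^T y = x^T (A^*) y, i.e. x^T A^T y = x^T (A^*) y. Since this holds for all x, y, we must have A^* = A^T. Therefore
A^* =
[[2, -1, 2],
 [2, 0, -2],
 [3, -1, -3]].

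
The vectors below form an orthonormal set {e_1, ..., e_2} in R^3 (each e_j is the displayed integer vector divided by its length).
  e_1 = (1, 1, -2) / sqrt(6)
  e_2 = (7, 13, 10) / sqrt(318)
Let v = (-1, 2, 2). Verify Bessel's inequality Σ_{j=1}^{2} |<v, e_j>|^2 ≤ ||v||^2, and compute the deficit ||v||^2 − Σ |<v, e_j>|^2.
Σ |<v, e_j>|^2 = 333/53; ||v||^2 = 9; deficit = 144/53

Write each e_j = u_j / sqrt(<u_j, u_j>) where u_j is the displayed integer vector. Then <v, e_j> = <v, u_j> / sqrt(<u_j, u_j>), so |<v, e_j>|^2 = <v, u_j>^2 / <u_j, u_j>.
Coefficients: <v, e_1> = -3/sqrt(6), <v, e_2> = 39/sqrt(318).
Square and sum: Σ |<v, e_j>|^2 = 333/53.
Compute ||v||^2 = v·v = 9.
Deficit = 9 − 333/53 = 144/53 ≥ 0, confirming Bessel's inequality. (The deficit equals ||v − Σ <v,e_j> e_j||^2, the squared distance from v to span{e_j}.)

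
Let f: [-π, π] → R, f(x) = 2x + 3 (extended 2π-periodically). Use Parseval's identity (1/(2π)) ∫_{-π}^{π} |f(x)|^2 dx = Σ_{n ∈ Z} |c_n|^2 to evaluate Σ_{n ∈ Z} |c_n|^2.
Σ |c_n|^2 = 4π^2/3 + 9

Expand and integrate term by term over [-π, π]:
  ∫ (2x)^2 dx = 4·(2π^3/3); ∫ 2·2·(3)·x dx = 0 (odd integrand); ∫ 3^2 dx = 9·2π.
So (1/(2π)) ∫_{-π}^{π} (2x + 3)^2 dx = 4π^2/3 + 9 = 4π^2/3 + 9.
Parseval ⇒ Σ |c_n|^2 = 4π^2/3 + 9.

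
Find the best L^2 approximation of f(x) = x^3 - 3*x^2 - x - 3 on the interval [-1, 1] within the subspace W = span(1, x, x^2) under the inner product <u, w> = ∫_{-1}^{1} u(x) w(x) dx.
g(x) = -3*x^2 - 2*x/5 - 3

The best approximation g ∈ W is the orthogonal projection of f onto W. Writing g = a_0 + a_1 x + a_2 x^2, the coefficients solve the normal equations G · a = b where
  G_{ij} = <φ_i, φ_j> and b_i = <f, φ_i>, with φ_0 = 1, φ_1 = x, φ_2 = x^2.
G =
  [2, 0, 2/3]
  [0, 2/3, 0]
  [2/3, 0, 2/5],
b = (-8, -4/15, -16/5).
Solving gives a_0 = -3, a_1 = -2/5, a_2 = -3, so
  g(x) = -3*x^2 - 2*x/5 - 3.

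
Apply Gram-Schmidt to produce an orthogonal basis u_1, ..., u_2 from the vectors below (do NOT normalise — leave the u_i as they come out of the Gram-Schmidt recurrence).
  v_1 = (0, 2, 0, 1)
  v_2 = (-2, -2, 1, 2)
Orthogonal basis:
  u_1 = (0, 2, 0, 1)
  u_2 = (-2, -6/5, 1, 12/5)

Apply the Gram-Schmidt recurrence
  u_1 = v_1
  u_i = v_i − Σ_{j<i} ((v_i · u_j) / (u_j · u_j)) · u_j.

Step by step this gives:
  u_1 = (0, 2, 0, 1)
  u_2 = (-2, -6/5, 1, 12/5)

Orthogonality check:
  u_2 · u_1 = 0 (should be 0)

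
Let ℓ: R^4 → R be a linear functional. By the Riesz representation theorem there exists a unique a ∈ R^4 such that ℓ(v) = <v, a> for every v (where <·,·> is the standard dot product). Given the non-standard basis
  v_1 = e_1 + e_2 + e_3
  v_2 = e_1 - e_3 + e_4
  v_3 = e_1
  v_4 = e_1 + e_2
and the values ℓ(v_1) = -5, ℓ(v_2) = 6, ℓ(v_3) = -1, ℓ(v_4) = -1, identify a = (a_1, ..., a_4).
a = (-1, 0, -4, 3)

Write a = (a_1, ..., a_4) in the standard basis. For each basis vector v_i, ℓ(v_i) = <v_i, a> is a linear equation in the a_j's. Collect the n equations into a matrix system V a = ℓ, where row i of V is v_i (expressed in the standard basis). Since V is invertible (lower-triangular with 1s on the diagonal, up to permutation), solve by back-substitution:
  V =
[[1, 1, 1, 0],
 [1, 0, -1, 1],
 [1, 0, 0, 0],
 [1, 1, 0, 0]]
  V a = (-5, 6, -1, -1)
Solving gives a = (-1, 0, -4, 3).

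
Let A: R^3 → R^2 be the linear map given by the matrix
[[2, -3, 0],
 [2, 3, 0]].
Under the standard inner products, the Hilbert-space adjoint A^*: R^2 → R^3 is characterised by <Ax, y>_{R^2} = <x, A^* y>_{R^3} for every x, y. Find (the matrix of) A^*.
A^* = A^T =
[[2, 2],
 [-3, 3],
 [0, 0]]

For real matrices with standard dot products, the defining identity <Ax, y> = <x, A^* y> gives (Ax)^T y = x^T (A^*) y, i.e. x^T A^T y = x^T (A^*) y. Since this holds for all x, y, we must have A^* = A^T. Therefore
A^* =
[[2, 2],
 [-3, 3],
 [0, 0]].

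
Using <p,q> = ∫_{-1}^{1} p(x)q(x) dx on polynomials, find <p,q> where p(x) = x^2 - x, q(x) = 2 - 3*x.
<p,q> = 10/3

Expand the product: p(x)·q(x) = -3*x^3 + 5*x^2 - 2*x.
∫_{-1}^{1} of each monomial x^k gives [2/(k+1) if k even, 0 if k odd]. Integrating term-by-term (or equivalently evaluating the antiderivative F(x) = -3*x^4/4 + 5*x^3/3 - x^2 at the endpoints):
  F(1) − F(−1) = -1/12 − (-41/12) = 10/3.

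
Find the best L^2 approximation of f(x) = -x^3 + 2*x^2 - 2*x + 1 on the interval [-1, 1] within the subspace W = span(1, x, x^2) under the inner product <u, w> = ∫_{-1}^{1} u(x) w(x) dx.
g(x) = 2*x^2 - 13*x/5 + 1

The best approximation g ∈ W is the orthogonal projection of f onto W. Writing g = a_0 + a_1 x + a_2 x^2, the coefficients solve the normal equations G · a = b where
  G_{ij} = <φ_i, φ_j> and b_i = <f, φ_i>, with φ_0 = 1, φ_1 = x, φ_2 = x^2.
G =
  [2, 0, 2/3]
  [0, 2/3, 0]
  [2/3, 0, 2/5],
b = (10/3, -26/15, 22/15).
Solving gives a_0 = 1, a_1 = -13/5, a_2 = 2, so
  g(x) = 2*x^2 - 13*x/5 + 1.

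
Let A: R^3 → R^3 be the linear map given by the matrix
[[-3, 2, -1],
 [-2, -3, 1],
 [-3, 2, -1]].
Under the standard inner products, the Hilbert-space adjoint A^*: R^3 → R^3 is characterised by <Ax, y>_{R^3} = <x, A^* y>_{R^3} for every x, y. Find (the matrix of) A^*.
A^* = A^T =
[[-3, -2, -3],
 [2, -3, 2],
 [-1, 1, -1]]

For real matrices with standard dot products, the defining identity <Ax, y> = <x, A^* y> gives (Ax)^T y = x^T (A^*) y, i.e. x^T A^T y = x^T (A^*) y. Since this holds for all x, y, we must have A^* = A^T. Therefore
A^* =
[[-3, -2, -3],
 [2, -3, 2],
 [-1, 1, -1]].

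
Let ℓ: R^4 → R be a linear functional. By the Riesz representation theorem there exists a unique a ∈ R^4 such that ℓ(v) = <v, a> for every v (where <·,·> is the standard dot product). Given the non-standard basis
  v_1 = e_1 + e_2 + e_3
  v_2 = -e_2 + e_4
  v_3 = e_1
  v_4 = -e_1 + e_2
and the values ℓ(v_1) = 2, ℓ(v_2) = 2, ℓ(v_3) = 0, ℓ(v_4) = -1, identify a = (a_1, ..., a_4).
a = (0, -1, 3, 1)

Write a = (a_1, ..., a_4) in the standard basis. For each basis vector v_i, ℓ(v_i) = <v_i, a> is a linear equation in the a_j's. Collect the n equations into a matrix system V a = ℓ, where row i of V is v_i (expressed in the standard basis). Since V is invertible (lower-triangular with 1s on the diagonal, up to permutation), solve by back-substitution:
  V =
[[1, 1, 1, 0],
 [0, -1, 0, 1],
 [1, 0, 0, 0],
 [-1, 1, 0, 0]]
  V a = (2, 2, 0, -1)
Solving gives a = (0, -1, 3, 1).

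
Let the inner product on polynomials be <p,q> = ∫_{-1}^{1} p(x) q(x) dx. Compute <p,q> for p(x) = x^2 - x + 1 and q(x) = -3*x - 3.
<p,q> = -6

Expand the product: p(x)·q(x) = -3*x^3 - 3.
∫_{-1}^{1} of each monomial x^k gives [2/(k+1) if k even, 0 if k odd]. Integrating term-by-term (or equivalently evaluating the antiderivative F(x) = -3*x^4/4 - 3*x at the endpoints):
  F(1) − F(−1) = -15/4 − (9/4) = -6.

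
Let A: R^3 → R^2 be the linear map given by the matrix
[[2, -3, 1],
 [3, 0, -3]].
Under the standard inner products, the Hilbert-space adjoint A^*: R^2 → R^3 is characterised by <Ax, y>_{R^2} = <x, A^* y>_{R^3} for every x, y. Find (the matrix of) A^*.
A^* = A^T =
[[2, 3],
 [-3, 0],
 [1, -3]]

For real matrices with standard dot products, the defining identity <Ax, y> = <x, A^* y> gives (Ax)^T y = x^T (A^*) y, i.e. x^T A^T y = x^T (A^*) y. Since this holds for all x, y, we must have A^* = A^T. Therefore
A^* =
[[2, 3],
 [-3, 0],
 [1, -3]].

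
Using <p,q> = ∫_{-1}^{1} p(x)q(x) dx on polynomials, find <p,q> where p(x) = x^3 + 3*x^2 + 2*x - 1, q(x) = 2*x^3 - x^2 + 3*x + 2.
<p,q> = 718/105

Expand the product: p(x)·q(x) = 2*x^6 + 5*x^5 + 4*x^4 + 7*x^3 + 13*x^2 + x - 2.
∫_{-1}^{1} of each monomial x^k gives [2/(k+1) if k even, 0 if k odd]. Integrating term-by-term (or equivalently evaluating the antiderivative F(x) = 2*x^7/7 + 5*x^6/6 + 4*x^5/5 + 7*x^4/4 + 13*x^3/3 + x^2/2 - 2*x at the endpoints):
  F(1) − F(−1) = 2731/420 − (-47/140) = 718/105.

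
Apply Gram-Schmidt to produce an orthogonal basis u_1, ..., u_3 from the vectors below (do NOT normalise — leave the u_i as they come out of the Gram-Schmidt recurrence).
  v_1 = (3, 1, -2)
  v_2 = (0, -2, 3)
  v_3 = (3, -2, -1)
Orthogonal basis:
  u_1 = (3, 1, -2)
  u_2 = (12/7, -10/7, 13/7)
  u_3 = (-21/118, -189/118, -63/59)

Apply the Gram-Schmidt recurrence
  u_1 = v_1
  u_i = v_i − Σ_{j<i} ((v_i · u_j) / (u_j · u_j)) · u_j.

Step by step this gives:
  u_1 = (3, 1, -2)
  u_2 = (12/7, -10/7, 13/7)
  u_3 = (-21/118, -189/118, -63/59)

Orthogonality check:
  u_2 · u_1 = 0 (should be 0)
  u_3 · u_1 = 0 (should be 0)
  u_3 · u_2 = 0 (should be 0)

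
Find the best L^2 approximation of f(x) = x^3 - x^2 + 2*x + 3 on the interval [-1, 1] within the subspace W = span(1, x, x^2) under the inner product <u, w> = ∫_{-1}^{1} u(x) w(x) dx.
g(x) = -x^2 + 13*x/5 + 3

The best approximation g ∈ W is the orthogonal projection of f onto W. Writing g = a_0 + a_1 x + a_2 x^2, the coefficients solve the normal equations G · a = b where
  G_{ij} = <φ_i, φ_j> and b_i = <f, φ_i>, with φ_0 = 1, φ_1 = x, φ_2 = x^2.
G =
  [2, 0, 2/3]
  [0, 2/3, 0]
  [2/3, 0, 2/5],
b = (16/3, 26/15, 8/5).
Solving gives a_0 = 3, a_1 = 13/5, a_2 = -1, so
  g(x) = -x^2 + 13*x/5 + 3.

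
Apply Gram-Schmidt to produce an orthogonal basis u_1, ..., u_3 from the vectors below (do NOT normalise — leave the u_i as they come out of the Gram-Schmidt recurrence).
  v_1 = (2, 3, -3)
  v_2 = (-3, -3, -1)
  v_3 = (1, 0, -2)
Orthogonal basis:
  u_1 = (2, 3, -3)
  u_2 = (-21/11, -15/11, -29/11)
  u_3 = (108/137, -99/137, -27/137)

Apply the Gram-Schmidt recurrence
  u_1 = v_1
  u_i = v_i − Σ_{j<i} ((v_i · u_j) / (u_j · u_j)) · u_j.

Step by step this gives:
  u_1 = (2, 3, -3)
  u_2 = (-21/11, -15/11, -29/11)
  u_3 = (108/137, -99/137, -27/137)

Orthogonality check:
  u_2 · u_1 = 0 (should be 0)
  u_3 · u_1 = 0 (should be 0)
  u_3 · u_2 = 0 (should be 0)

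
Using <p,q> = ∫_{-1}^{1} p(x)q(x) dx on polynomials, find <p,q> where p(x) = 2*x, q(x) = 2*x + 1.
<p,q> = 8/3

Expand the product: p(x)·q(x) = 4*x^2 + 2*x.
∫_{-1}^{1} of each monomial x^k gives [2/(k+1) if k even, 0 if k odd]. Integrating term-by-term (or equivalently evaluating the antiderivative F(x) = 4*x^3/3 + x^2 at the endpoints):
  F(1) − F(−1) = 7/3 − (-1/3) = 8/3.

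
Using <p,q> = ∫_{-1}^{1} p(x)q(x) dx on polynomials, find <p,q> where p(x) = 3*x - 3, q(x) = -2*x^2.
<p,q> = 4

Expand the product: p(x)·q(x) = -6*x^3 + 6*x^2.
∫_{-1}^{1} of each monomial x^k gives [2/(k+1) if k even, 0 if k odd]. Integrating term-by-term (or equivalently evaluating the antiderivative F(x) = -3*x^4/2 + 2*x^3 at the endpoints):
  F(1) − F(−1) = 1/2 − (-7/2) = 4.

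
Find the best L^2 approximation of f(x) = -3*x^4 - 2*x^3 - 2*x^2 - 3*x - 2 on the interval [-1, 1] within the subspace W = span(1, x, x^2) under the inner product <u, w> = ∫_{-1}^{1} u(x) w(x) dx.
g(x) = -32*x^2/7 - 21*x/5 - 61/35

The best approximation g ∈ W is the orthogonal projection of f onto W. Writing g = a_0 + a_1 x + a_2 x^2, the coefficients solve the normal equations G · a = b where
  G_{ij} = <φ_i, φ_j> and b_i = <f, φ_i>, with φ_0 = 1, φ_1 = x, φ_2 = x^2.
G =
  [2, 0, 2/3]
  [0, 2/3, 0]
  [2/3, 0, 2/5],
b = (-98/15, -14/5, -314/105).
Solving gives a_0 = -61/35, a_1 = -21/5, a_2 = -32/7, so
  g(x) = -32*x^2/7 - 21*x/5 - 61/35.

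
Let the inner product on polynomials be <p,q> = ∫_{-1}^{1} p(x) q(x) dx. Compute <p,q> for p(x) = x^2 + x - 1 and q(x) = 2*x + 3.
<p,q> = -8/3

Expand the product: p(x)·q(x) = 2*x^3 + 5*x^2 + x - 3.
∫_{-1}^{1} of each monomial x^k gives [2/(k+1) if k even, 0 if k odd]. Integrating term-by-term (or equivalently evaluating the antiderivative F(x) = x^4/2 + 5*x^3/3 + x^2/2 - 3*x at the endpoints):
  F(1) − F(−1) = -1/3 − (7/3) = -8/3.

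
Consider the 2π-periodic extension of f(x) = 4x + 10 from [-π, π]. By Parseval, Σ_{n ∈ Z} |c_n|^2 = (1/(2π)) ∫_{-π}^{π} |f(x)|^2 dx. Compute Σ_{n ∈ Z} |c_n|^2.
Σ |c_n|^2 = 16π^2/3 + 100

Expand and integrate term by term over [-π, π]:
  ∫ (4x)^2 dx = 16·(2π^3/3); ∫ 2·4·(10)·x dx = 0 (odd integrand); ∫ 10^2 dx = 100·2π.
So (1/(2π)) ∫_{-π}^{π} (4x + 10)^2 dx = 16π^2/3 + 100 = 16π^2/3 + 100.
Parseval ⇒ Σ |c_n|^2 = 16π^2/3 + 100.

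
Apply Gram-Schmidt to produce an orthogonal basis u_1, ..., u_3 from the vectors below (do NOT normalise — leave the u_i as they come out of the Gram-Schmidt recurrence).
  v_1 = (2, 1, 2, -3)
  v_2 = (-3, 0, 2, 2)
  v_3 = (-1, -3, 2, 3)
Orthogonal basis:
  u_1 = (2, 1, 2, -3)
  u_2 = (-19/9, 4/9, 26/9, 2/3)
  u_3 = (16/11, -30/11, 14/11, 10/11)

Apply the Gram-Schmidt recurrence
  u_1 = v_1
  u_i = v_i − Σ_{j<i} ((v_i · u_j) / (u_j · u_j)) · u_j.

Step by step this gives:
  u_1 = (2, 1, 2, -3)
  u_2 = (-19/9, 4/9, 26/9, 2/3)
  u_3 = (16/11, -30/11, 14/11, 10/11)

Orthogonality check:
  u_2 · u_1 = 0 (should be 0)
  u_3 · u_1 = 0 (should be 0)
  u_3 · u_2 = 0 (should be 0)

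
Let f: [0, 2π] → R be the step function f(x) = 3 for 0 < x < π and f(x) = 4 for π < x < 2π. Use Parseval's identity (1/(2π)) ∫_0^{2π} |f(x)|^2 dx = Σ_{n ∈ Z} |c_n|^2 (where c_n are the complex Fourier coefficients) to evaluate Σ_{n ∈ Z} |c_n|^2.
Σ |c_n|^2 = 25/2

Parseval equates the L^2 energy of f (normalised by 1/(2π)) with the ℓ^2 sum of its Fourier coefficients: (1/(2π)) ∫_0^{2π} |f|^2 = Σ |c_n|^2.
Compute the left side: (1/(2π)) [∫_0^π 3^2 dx + ∫_π^{2π} 4^2 dx] = (1/(2π)) · (9π + 16π) = (9 + 16)/2 = 25/2.
So Σ_{n ∈ Z} |c_n|^2 = 25/2.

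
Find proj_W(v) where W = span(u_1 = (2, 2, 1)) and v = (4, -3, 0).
proj_W(v) = (4/9, 4/9, 2/9)

Set up U = [u_1 | ... | u_1] ∈ R^(3×1). The projector onto W = col(U) is P = U (U^T U)^(-1) U^T.
Compute U^T U =
  [9],
and U^T v = (2).
Solve U^T U · c = U^T v for the coefficients: c = (2/9). The projection is proj_W(v) = U c.
Check: (v - proj_W(v)) · u_1 = 0  (should be 0).
Result: proj_W(v) = (4/9, 4/9, 2/9).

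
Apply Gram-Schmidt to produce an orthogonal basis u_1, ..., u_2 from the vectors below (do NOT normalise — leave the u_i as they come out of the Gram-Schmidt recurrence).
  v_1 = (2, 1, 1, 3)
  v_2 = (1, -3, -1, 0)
Orthogonal basis:
  u_1 = (2, 1, 1, 3)
  u_2 = (19/15, -43/15, -13/15, 2/5)

Apply the Gram-Schmidt recurrence
  u_1 = v_1
  u_i = v_i − Σ_{j<i} ((v_i · u_j) / (u_j · u_j)) · u_j.

Step by step this gives:
  u_1 = (2, 1, 1, 3)
  u_2 = (19/15, -43/15, -13/15, 2/5)

Orthogonality check:
  u_2 · u_1 = 0 (should be 0)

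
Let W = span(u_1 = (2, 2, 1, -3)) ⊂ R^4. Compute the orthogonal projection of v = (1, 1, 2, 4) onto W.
proj_W(v) = (-2/3, -2/3, -1/3, 1)

Set up U = [u_1 | ... | u_1] ∈ R^(4×1). The projector onto W = col(U) is P = U (U^T U)^(-1) U^T.
Compute U^T U =
  [18],
and U^T v = (-6).
Solve U^T U · c = U^T v for the coefficients: c = (-1/3). The projection is proj_W(v) = U c.
Check: (v - proj_W(v)) · u_1 = 0  (should be 0).
Result: proj_W(v) = (-2/3, -2/3, -1/3, 1).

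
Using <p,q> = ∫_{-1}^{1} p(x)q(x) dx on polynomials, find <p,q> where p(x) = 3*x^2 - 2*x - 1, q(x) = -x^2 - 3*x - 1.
<p,q> = 52/15

Expand the product: p(x)·q(x) = -3*x^4 - 7*x^3 + 4*x^2 + 5*x + 1.
∫_{-1}^{1} of each monomial x^k gives [2/(k+1) if k even, 0 if k odd]. Integrating term-by-term (or equivalently evaluating the antiderivative F(x) = -3*x^5/5 - 7*x^4/4 + 4*x^3/3 + 5*x^2/2 + x at the endpoints):
  F(1) − F(−1) = 149/60 − (-59/60) = 52/15.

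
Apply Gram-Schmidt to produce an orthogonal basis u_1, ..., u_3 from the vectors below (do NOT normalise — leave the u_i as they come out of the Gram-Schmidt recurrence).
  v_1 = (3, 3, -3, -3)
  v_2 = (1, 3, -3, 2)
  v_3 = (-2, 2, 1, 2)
Orthogonal basis:
  u_1 = (3, 3, -3, -3)
  u_2 = (-1/4, 7/4, -7/4, 13/4)
  u_3 = (-75/67, 123/67, 78/67, -30/67)

Apply the Gram-Schmidt recurrence
  u_1 = v_1
  u_i = v_i − Σ_{j<i} ((v_i · u_j) / (u_j · u_j)) · u_j.

Step by step this gives:
  u_1 = (3, 3, -3, -3)
  u_2 = (-1/4, 7/4, -7/4, 13/4)
  u_3 = (-75/67, 123/67, 78/67, -30/67)

Orthogonality check:
  u_2 · u_1 = 0 (should be 0)
  u_3 · u_1 = 0 (should be 0)
  u_3 · u_2 = 0 (should be 0)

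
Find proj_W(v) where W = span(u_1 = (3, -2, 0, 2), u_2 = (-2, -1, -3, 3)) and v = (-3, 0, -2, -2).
proj_W(v) = (-1189/387, 494/387, -128/129, -238/387)

Set up U = [u_1 | ... | u_2] ∈ R^(4×2). The projector onto W = col(U) is P = U (U^T U)^(-1) U^T.
Compute U^T U =
  [17, 2]
  [2, 23],
and U^T v = (-13, 6).
Solve U^T U · c = U^T v for the coefficients: c = (-311/387, 128/387). The projection is proj_W(v) = U c.
Check: (v - proj_W(v)) · u_1 = 0  (should be 0).
Check: (v - proj_W(v)) · u_2 = 0  (should be 0).
Result: proj_W(v) = (-1189/387, 494/387, -128/129, -238/387).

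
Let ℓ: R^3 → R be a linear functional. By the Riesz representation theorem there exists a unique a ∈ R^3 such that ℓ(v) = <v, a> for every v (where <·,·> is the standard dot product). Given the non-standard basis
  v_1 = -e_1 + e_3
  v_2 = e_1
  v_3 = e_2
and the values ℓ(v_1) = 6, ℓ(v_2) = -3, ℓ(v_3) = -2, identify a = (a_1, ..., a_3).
a = (-3, -2, 3)

Write a = (a_1, ..., a_3) in the standard basis. For each basis vector v_i, ℓ(v_i) = <v_i, a> is a linear equation in the a_j's. Collect the n equations into a matrix system V a = ℓ, where row i of V is v_i (expressed in the standard basis). Since V is invertible (lower-triangular with 1s on the diagonal, up to permutation), solve by back-substitution:
  V =
[[-1, 0, 1],
 [1, 0, 0],
 [0, 1, 0]]
  V a = (6, -3, -2)
Solving gives a = (-3, -2, 3).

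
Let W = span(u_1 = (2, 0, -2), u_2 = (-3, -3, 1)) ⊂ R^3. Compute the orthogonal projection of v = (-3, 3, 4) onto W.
proj_W(v) = (-57/22, 30/11, 97/22)

Set up U = [u_1 | ... | u_2] ∈ R^(3×2). The projector onto W = col(U) is P = U (U^T U)^(-1) U^T.
Compute U^T U =
  [8, -8]
  [-8, 19],
and U^T v = (-14, 4).
Solve U^T U · c = U^T v for the coefficients: c = (-117/44, -10/11). The projection is proj_W(v) = U c.
Check: (v - proj_W(v)) · u_1 = 0  (should be 0).
Check: (v - proj_W(v)) · u_2 = 0  (should be 0).
Result: proj_W(v) = (-57/22, 30/11, 97/22).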